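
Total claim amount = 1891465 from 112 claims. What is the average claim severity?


severity = total / number
= 1891465 / 112
= 16888.0804


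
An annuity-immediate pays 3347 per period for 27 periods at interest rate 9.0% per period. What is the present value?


PV = PMT * (1 - (1+i)^(-n)) / i
= 3347 * (1 - (1+0.09)^(-27)) / 0.09
= 3347 * (1 - 0.097608) / 0.09
= 3347 * 10.02658
= 33558.963


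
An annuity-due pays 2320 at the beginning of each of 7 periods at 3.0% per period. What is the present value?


PV_due = PMT * (1-(1+i)^(-n))/i * (1+i)
PV_immediate = 14454.2565
PV_due = 14454.2565 * 1.03
= 14887.8841


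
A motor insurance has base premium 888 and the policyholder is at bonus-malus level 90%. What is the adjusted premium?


adjusted = base * BM_level / 100
= 888 * 90 / 100
= 888 * 0.9
= 799.2


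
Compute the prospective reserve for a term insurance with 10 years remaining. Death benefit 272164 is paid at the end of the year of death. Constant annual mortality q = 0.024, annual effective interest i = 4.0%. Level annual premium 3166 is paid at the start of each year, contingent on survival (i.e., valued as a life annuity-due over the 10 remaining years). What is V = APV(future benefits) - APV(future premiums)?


v = 1/(1+i) = 0.961538
APV(future benefits) per unit = sum_{k=0}^{9} k_p_x * q * v^(k+1) = 0.176301
APV(future benefits) = 272164 * 0.176301 = 47982.7393
Life annuity-due factor ä_{x:10} = sum_{k=0}^{9} k_p_x * v^k = 7.639703
APV(future premiums) = 3166 * 7.639703 = 24187.2986
V = 47982.7393 - 24187.2986
= 23795.4407


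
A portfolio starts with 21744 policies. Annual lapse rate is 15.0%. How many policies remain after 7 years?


remaining = initial * (1 - lapse)^years
= 21744 * (1 - 0.15)^7
= 21744 * 0.320577
= 6970.6282


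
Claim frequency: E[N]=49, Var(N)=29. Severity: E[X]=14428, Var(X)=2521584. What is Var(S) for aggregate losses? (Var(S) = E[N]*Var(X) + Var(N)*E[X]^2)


Var(S) = E[N]*Var(X) + Var(N)*E[X]^2
= 49*2521584 + 29*14428^2
= 123557616 + 6036848336
= 6.1604e+09


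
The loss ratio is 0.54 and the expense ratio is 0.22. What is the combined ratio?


Combined ratio = loss ratio + expense ratio
= 0.54 + 0.22
= 0.76


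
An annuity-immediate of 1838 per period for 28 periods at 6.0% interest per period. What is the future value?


FV = PMT * ((1+i)^n - 1) / i
= 1838 * ((1.06)^28 - 1) / 0.06
= 1838 * (5.111687 - 1) / 0.06
= 125954.6692


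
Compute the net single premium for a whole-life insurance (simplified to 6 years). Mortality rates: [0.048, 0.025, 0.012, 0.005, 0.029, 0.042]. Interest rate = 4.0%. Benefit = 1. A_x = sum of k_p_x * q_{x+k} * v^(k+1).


v = 0.961538
Year 0: k_p_x=1.0, q=0.048, term=0.046154
Year 1: k_p_x=0.952, q=0.025, term=0.022004
Year 2: k_p_x=0.9282, q=0.012, term=0.009902
Year 3: k_p_x=0.917062, q=0.005, term=0.00392
Year 4: k_p_x=0.912476, q=0.029, term=0.02175
Year 5: k_p_x=0.886014, q=0.042, term=0.02941
A_x = 0.1331


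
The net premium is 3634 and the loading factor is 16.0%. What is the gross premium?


Gross = net * (1 + loading)
= 3634 * (1 + 0.16)
= 3634 * 1.16
= 4215.44


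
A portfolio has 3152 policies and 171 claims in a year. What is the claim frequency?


frequency = claims / policies
= 171 / 3152
= 0.0543


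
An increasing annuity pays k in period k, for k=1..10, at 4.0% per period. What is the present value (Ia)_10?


(Ia)_n = sum_{k=1}^{n} k * v^k, v = 1/(1+i)
v = 0.961538
Sum computed term by term:
(Ia)_10 = 41.9922


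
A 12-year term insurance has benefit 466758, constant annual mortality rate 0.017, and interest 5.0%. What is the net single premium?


NSP = benefit * sum_{k=0}^{n-1} k_p_x * q * v^(k+1)
With constant q=0.017, v=0.952381
Sum = 0.138719
NSP = 466758 * 0.138719
= 64748.1669


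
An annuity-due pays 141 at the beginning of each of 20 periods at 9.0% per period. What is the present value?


PV_due = PMT * (1-(1+i)^(-n))/i * (1+i)
PV_immediate = 1287.1249
PV_due = 1287.1249 * 1.09
= 1402.9662


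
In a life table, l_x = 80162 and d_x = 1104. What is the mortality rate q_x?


q_x = d_x / l_x
= 1104 / 80162
= 0.0138


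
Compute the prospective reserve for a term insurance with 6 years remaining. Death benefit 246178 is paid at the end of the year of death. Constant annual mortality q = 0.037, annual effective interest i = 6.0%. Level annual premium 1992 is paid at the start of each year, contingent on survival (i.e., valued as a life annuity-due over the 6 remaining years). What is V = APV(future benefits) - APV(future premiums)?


v = 1/(1+i) = 0.943396
APV(future benefits) per unit = sum_{k=0}^{5} k_p_x * q * v^(k+1) = 0.16698
APV(future benefits) = 246178 * 0.16698 = 41106.8585
Life annuity-due factor ä_{x:6} = sum_{k=0}^{5} k_p_x * v^k = 4.783758
APV(future premiums) = 1992 * 4.783758 = 9529.2457
V = 41106.8585 - 9529.2457
= 31577.6128


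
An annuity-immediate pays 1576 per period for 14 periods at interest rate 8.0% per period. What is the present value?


PV = PMT * (1 - (1+i)^(-n)) / i
= 1576 * (1 - (1+0.08)^(-14)) / 0.08
= 1576 * (1 - 0.340461) / 0.08
= 1576 * 8.244237
= 12992.9175


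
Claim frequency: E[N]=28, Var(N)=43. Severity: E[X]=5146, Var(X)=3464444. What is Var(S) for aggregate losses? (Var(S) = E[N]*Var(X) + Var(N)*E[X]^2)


Var(S) = E[N]*Var(X) + Var(N)*E[X]^2
= 28*3464444 + 43*5146^2
= 97004432 + 1138696588
= 1.2357e+09


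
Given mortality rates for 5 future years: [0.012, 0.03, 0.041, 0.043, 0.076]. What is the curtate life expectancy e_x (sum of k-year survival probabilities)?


e_x = sum_{k=1}^{n} k_p_x
k_p_x values:
  1_p_x = 0.988
  2_p_x = 0.95836
  3_p_x = 0.919067
  4_p_x = 0.879547
  5_p_x = 0.812702
e_x = 4.5577


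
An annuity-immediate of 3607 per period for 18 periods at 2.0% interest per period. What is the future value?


FV = PMT * ((1+i)^n - 1) / i
= 3607 * ((1.02)^18 - 1) / 0.02
= 3607 * (1.428246 - 1) / 0.02
= 77234.2108


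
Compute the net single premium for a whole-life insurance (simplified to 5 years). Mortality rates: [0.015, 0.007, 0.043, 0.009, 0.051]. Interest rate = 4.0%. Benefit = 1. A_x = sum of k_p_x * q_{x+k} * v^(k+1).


v = 0.961538
Year 0: k_p_x=1.0, q=0.015, term=0.014423
Year 1: k_p_x=0.985, q=0.007, term=0.006375
Year 2: k_p_x=0.978105, q=0.043, term=0.03739
Year 3: k_p_x=0.936046, q=0.009, term=0.007201
Year 4: k_p_x=0.927622, q=0.051, term=0.038884
A_x = 0.1043


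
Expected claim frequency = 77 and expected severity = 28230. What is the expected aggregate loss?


E[S] = E[N] * E[X]
= 77 * 28230
= 2.1737e+06


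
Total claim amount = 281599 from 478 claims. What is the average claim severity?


severity = total / number
= 281599 / 478
= 589.1192


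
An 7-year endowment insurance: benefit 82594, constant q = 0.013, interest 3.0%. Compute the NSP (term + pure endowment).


Term component = 6444.2265
Pure endowment = 7_p_x * v^7 * benefit = 0.912473 * 0.813092 * 82594 = 61278.4815
NSP = 67722.7081


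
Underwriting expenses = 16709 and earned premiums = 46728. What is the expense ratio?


Expense ratio = expenses / premiums
= 16709 / 46728
= 0.3576


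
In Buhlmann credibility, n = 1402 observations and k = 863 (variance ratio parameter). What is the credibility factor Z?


Z = n / (n + k)
= 1402 / (1402 + 863)
= 1402 / 2265
= 0.619


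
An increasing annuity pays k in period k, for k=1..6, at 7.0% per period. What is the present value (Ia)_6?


(Ia)_n = sum_{k=1}^{n} k * v^k, v = 1/(1+i)
v = 0.934579
Sum computed term by term:
(Ia)_6 = 15.7449


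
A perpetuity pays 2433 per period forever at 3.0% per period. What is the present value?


PV = PMT / i
= 2433 / 0.03
= 81100.0


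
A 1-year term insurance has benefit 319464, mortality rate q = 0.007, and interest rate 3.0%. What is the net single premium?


NSP = benefit * q * v
v = 1/(1+i) = 0.970874
NSP = 319464 * 0.007 * 0.970874
= 2171.1146


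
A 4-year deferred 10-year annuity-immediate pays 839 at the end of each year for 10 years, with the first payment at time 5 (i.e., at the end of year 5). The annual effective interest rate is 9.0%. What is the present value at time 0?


PV at time 4 of the 10-year annuity-immediate:
a_n = 839 * (1-(1+0.09)^(-10))/0.09 = 5384.4148
Discount back 4 years to time 0:
PV = 5384.4148 * (1+0.09)^(-4)
= 5384.4148 * 0.708425
= 3814.4552


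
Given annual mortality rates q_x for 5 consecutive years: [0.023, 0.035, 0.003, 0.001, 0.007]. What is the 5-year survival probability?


p_k = 1 - q_k for each year
Survival = product of (1 - q_k)
= 0.977 * 0.965 * 0.997 * 0.999 * 0.993
= 0.9325


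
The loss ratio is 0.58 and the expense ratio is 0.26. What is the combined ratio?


Combined ratio = loss ratio + expense ratio
= 0.58 + 0.26
= 0.84


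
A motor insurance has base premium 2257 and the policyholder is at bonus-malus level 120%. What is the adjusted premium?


adjusted = base * BM_level / 100
= 2257 * 120 / 100
= 2257 * 1.2
= 2708.4


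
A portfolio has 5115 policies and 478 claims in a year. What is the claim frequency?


frequency = claims / policies
= 478 / 5115
= 0.0935


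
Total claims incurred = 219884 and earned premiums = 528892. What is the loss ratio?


Loss ratio = claims / premiums
= 219884 / 528892
= 0.4157


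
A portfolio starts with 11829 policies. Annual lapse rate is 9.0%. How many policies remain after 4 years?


remaining = initial * (1 - lapse)^years
= 11829 * (1 - 0.09)^4
= 11829 * 0.68575
= 8111.7321


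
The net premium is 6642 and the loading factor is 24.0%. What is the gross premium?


Gross = net * (1 + loading)
= 6642 * (1 + 0.24)
= 6642 * 1.24
= 8236.08


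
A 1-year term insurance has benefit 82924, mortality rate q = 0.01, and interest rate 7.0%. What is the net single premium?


NSP = benefit * q * v
v = 1/(1+i) = 0.934579
NSP = 82924 * 0.01 * 0.934579
= 774.9907


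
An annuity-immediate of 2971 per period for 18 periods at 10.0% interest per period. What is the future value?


FV = PMT * ((1+i)^n - 1) / i
= 2971 * ((1.1)^18 - 1) / 0.1
= 2971 * (5.559917 - 1) / 0.1
= 135475.1434


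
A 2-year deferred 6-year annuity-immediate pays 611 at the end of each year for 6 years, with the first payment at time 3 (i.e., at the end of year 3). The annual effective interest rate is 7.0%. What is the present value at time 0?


PV at time 2 of the 6-year annuity-immediate:
a_n = 611 * (1-(1+0.07)^(-6))/0.07 = 2912.3557
Discount back 2 years to time 0:
PV = 2912.3557 * (1+0.07)^(-2)
= 2912.3557 * 0.873439
= 2543.7643


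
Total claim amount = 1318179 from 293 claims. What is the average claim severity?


severity = total / number
= 1318179 / 293
= 4498.9044


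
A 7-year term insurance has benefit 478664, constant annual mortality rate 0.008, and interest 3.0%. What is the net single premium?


NSP = benefit * sum_{k=0}^{n-1} k_p_x * q * v^(k+1)
With constant q=0.008, v=0.970874
Sum = 0.048708
NSP = 478664 * 0.048708
= 23314.7936


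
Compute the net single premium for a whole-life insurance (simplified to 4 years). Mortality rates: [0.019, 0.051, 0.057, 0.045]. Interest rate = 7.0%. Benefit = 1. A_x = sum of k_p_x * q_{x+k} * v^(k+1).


v = 0.934579
Year 0: k_p_x=1.0, q=0.019, term=0.017757
Year 1: k_p_x=0.981, q=0.051, term=0.043699
Year 2: k_p_x=0.930969, q=0.057, term=0.043317
Year 3: k_p_x=0.877904, q=0.045, term=0.030139
A_x = 0.1349


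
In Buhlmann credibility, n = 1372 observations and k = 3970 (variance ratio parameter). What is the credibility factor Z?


Z = n / (n + k)
= 1372 / (1372 + 3970)
= 1372 / 5342
= 0.2568


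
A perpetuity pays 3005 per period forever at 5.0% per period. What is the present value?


PV = PMT / i
= 3005 / 0.05
= 60100.0


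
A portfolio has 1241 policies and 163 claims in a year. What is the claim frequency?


frequency = claims / policies
= 163 / 1241
= 0.1313


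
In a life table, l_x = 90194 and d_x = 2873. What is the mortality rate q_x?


q_x = d_x / l_x
= 2873 / 90194
= 0.0319


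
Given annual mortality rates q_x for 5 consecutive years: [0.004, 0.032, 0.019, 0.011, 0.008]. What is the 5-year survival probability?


p_k = 1 - q_k for each year
Survival = product of (1 - q_k)
= 0.996 * 0.968 * 0.981 * 0.989 * 0.992
= 0.9279


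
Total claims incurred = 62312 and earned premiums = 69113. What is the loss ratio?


Loss ratio = claims / premiums
= 62312 / 69113
= 0.9016


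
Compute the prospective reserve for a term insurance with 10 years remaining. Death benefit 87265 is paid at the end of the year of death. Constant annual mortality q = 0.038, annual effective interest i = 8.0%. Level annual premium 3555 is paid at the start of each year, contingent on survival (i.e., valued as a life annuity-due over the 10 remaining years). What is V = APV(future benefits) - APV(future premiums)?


v = 1/(1+i) = 0.925926
APV(future benefits) per unit = sum_{k=0}^{9} k_p_x * q * v^(k+1) = 0.220779
APV(future benefits) = 87265 * 0.220779 = 19266.3056
Life annuity-due factor ä_{x:10} = sum_{k=0}^{9} k_p_x * v^k = 6.27478
APV(future premiums) = 3555 * 6.27478 = 22306.8433
V = 19266.3056 - 22306.8433
= -3040.5377


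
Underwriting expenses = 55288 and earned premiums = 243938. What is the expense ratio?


Expense ratio = expenses / premiums
= 55288 / 243938
= 0.2266


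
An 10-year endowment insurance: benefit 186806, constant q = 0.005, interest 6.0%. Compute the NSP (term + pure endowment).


Term component = 6738.0216
Pure endowment = 10_p_x * v^10 * benefit = 0.95111 * 0.558395 * 186806 = 99211.7193
NSP = 105949.7409


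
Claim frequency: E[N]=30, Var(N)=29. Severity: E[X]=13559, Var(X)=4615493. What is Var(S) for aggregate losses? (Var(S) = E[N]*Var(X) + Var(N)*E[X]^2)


Var(S) = E[N]*Var(X) + Var(N)*E[X]^2
= 30*4615493 + 29*13559^2
= 138464790 + 5331547949
= 5.4700e+09


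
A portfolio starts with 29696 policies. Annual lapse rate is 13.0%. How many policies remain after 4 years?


remaining = initial * (1 - lapse)^years
= 29696 * (1 - 0.13)^4
= 29696 * 0.572898
= 17012.7674


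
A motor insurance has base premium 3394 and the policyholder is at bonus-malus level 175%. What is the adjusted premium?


adjusted = base * BM_level / 100
= 3394 * 175 / 100
= 3394 * 1.75
= 5939.5


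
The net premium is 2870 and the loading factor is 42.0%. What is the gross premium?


Gross = net * (1 + loading)
= 2870 * (1 + 0.42)
= 2870 * 1.42
= 4075.4


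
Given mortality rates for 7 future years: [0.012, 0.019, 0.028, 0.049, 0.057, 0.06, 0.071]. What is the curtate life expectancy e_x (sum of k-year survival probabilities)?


e_x = sum_{k=1}^{n} k_p_x
k_p_x values:
  1_p_x = 0.988
  2_p_x = 0.969228
  3_p_x = 0.94209
  4_p_x = 0.895927
  5_p_x = 0.844859
  6_p_x = 0.794168
  7_p_x = 0.737782
e_x = 6.1721


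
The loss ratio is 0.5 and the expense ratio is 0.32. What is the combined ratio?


Combined ratio = loss ratio + expense ratio
= 0.5 + 0.32
= 0.82


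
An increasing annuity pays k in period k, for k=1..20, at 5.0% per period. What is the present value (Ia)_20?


(Ia)_n = sum_{k=1}^{n} k * v^k, v = 1/(1+i)
v = 0.952381
Sum computed term by term:
(Ia)_20 = 110.9506


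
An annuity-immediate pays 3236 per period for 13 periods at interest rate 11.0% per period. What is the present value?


PV = PMT * (1 - (1+i)^(-n)) / i
= 3236 * (1 - (1+0.11)^(-13)) / 0.11
= 3236 * (1 - 0.257514) / 0.11
= 3236 * 6.74987
= 21842.5806


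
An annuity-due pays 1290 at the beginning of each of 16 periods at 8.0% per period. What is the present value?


PV_due = PMT * (1-(1+i)^(-n))/i * (1+i)
PV_immediate = 11418.2662
PV_due = 11418.2662 * 1.08
= 12331.7275


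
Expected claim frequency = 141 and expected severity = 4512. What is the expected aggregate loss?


E[S] = E[N] * E[X]
= 141 * 4512
= 636192


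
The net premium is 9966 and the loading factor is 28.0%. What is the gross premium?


Gross = net * (1 + loading)
= 9966 * (1 + 0.28)
= 9966 * 1.28
= 12756.48


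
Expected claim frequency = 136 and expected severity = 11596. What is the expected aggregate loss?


E[S] = E[N] * E[X]
= 136 * 11596
= 1.5771e+06


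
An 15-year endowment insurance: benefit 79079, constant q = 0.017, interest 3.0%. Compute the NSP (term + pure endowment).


Term component = 14407.3486
Pure endowment = 15_p_x * v^15 * benefit = 0.773219 * 0.641862 * 79079 = 39246.9187
NSP = 53654.2673


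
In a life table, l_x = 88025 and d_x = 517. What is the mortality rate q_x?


q_x = d_x / l_x
= 517 / 88025
= 0.0059


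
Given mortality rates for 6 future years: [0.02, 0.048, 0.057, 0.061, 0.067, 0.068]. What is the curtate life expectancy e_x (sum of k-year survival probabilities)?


e_x = sum_{k=1}^{n} k_p_x
k_p_x values:
  1_p_x = 0.98
  2_p_x = 0.93296
  3_p_x = 0.879781
  4_p_x = 0.826115
  5_p_x = 0.770765
  6_p_x = 0.718353
e_x = 5.108


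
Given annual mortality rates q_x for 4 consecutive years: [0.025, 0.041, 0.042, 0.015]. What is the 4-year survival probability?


p_k = 1 - q_k for each year
Survival = product of (1 - q_k)
= 0.975 * 0.959 * 0.958 * 0.985
= 0.8823


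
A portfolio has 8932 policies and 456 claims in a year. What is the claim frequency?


frequency = claims / policies
= 456 / 8932
= 0.0511


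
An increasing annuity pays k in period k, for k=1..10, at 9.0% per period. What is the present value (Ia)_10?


(Ia)_n = sum_{k=1}^{n} k * v^k, v = 1/(1+i)
v = 0.917431
Sum computed term by term:
(Ia)_10 = 30.7904


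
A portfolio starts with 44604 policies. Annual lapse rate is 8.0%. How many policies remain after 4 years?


remaining = initial * (1 - lapse)^years
= 44604 * (1 - 0.08)^4
= 44604 * 0.716393
= 31953.9916


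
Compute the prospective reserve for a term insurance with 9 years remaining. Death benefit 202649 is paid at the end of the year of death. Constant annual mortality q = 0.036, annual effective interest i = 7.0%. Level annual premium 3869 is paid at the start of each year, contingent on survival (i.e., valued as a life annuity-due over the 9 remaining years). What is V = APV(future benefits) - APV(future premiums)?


v = 1/(1+i) = 0.934579
APV(future benefits) per unit = sum_{k=0}^{8} k_p_x * q * v^(k+1) = 0.206811
APV(future benefits) = 202649 * 0.206811 = 41910.0549
Life annuity-due factor ä_{x:9} = sum_{k=0}^{8} k_p_x * v^k = 6.146884
APV(future premiums) = 3869 * 6.146884 = 23782.2955
V = 41910.0549 - 23782.2955
= 18127.7594


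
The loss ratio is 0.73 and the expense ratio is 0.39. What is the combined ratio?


Combined ratio = loss ratio + expense ratio
= 0.73 + 0.39
= 1.12


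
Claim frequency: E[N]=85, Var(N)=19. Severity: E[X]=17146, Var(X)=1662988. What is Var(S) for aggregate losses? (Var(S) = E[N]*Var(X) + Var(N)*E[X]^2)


Var(S) = E[N]*Var(X) + Var(N)*E[X]^2
= 85*1662988 + 19*17146^2
= 141353980 + 5585721004
= 5.7271e+09


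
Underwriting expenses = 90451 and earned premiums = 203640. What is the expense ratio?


Expense ratio = expenses / premiums
= 90451 / 203640
= 0.4442


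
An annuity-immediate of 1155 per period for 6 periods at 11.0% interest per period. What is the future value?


FV = PMT * ((1+i)^n - 1) / i
= 1155 * ((1.11)^6 - 1) / 0.11
= 1155 * (1.870415 - 1) / 0.11
= 9139.3528


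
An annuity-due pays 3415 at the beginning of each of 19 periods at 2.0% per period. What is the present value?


PV_due = PMT * (1-(1+i)^(-n))/i * (1+i)
PV_immediate = 53541.9478
PV_due = 53541.9478 * 1.02
= 54612.7867


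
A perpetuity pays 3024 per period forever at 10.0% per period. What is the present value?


PV = PMT / i
= 3024 / 0.1
= 30240.0


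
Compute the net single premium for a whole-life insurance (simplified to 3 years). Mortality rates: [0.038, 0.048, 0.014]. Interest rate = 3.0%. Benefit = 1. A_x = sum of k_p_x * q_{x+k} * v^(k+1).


v = 0.970874
Year 0: k_p_x=1.0, q=0.038, term=0.036893
Year 1: k_p_x=0.962, q=0.048, term=0.043525
Year 2: k_p_x=0.915824, q=0.014, term=0.011734
A_x = 0.0922


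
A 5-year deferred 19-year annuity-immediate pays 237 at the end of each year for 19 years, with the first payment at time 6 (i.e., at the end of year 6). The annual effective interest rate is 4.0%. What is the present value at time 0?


PV at time 5 of the 19-year annuity-immediate:
a_n = 237 * (1-(1+0.04)^(-19))/0.04 = 3112.7436
Discount back 5 years to time 0:
PV = 3112.7436 * (1+0.04)^(-5)
= 3112.7436 * 0.821927
= 2558.4484


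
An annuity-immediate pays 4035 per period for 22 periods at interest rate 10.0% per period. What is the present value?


PV = PMT * (1 - (1+i)^(-n)) / i
= 4035 * (1 - (1+0.1)^(-22)) / 0.1
= 4035 * (1 - 0.122846) / 0.1
= 4035 * 8.77154
= 35393.165


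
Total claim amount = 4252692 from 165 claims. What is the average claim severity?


severity = total / number
= 4252692 / 165
= 25773.8909


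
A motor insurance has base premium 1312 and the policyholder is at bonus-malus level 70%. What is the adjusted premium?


adjusted = base * BM_level / 100
= 1312 * 70 / 100
= 1312 * 0.7
= 918.4


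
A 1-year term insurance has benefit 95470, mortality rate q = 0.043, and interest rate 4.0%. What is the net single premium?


NSP = benefit * q * v
v = 1/(1+i) = 0.961538
NSP = 95470 * 0.043 * 0.961538
= 3947.3173


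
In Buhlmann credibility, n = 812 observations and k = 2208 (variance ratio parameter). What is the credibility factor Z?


Z = n / (n + k)
= 812 / (812 + 2208)
= 812 / 3020
= 0.2689


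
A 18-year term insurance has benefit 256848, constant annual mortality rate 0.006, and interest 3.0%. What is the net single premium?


NSP = benefit * sum_{k=0}^{n-1} k_p_x * q * v^(k+1)
With constant q=0.006, v=0.970874
Sum = 0.078818
NSP = 256848 * 0.078818
= 20244.3262


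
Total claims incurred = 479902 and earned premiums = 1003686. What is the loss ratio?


Loss ratio = claims / premiums
= 479902 / 1003686
= 0.4781


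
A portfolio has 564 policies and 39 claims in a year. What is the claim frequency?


frequency = claims / policies
= 39 / 564
= 0.0691


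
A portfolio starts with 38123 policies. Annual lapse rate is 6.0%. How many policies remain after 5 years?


remaining = initial * (1 - lapse)^years
= 38123 * (1 - 0.06)^5
= 38123 * 0.733904
= 27978.623


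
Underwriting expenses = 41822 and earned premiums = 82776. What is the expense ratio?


Expense ratio = expenses / premiums
= 41822 / 82776
= 0.5052


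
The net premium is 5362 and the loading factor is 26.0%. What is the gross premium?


Gross = net * (1 + loading)
= 5362 * (1 + 0.26)
= 5362 * 1.26
= 6756.12


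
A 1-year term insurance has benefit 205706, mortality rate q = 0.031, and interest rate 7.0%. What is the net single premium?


NSP = benefit * q * v
v = 1/(1+i) = 0.934579
NSP = 205706 * 0.031 * 0.934579
= 5959.7065


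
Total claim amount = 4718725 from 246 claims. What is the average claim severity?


severity = total / number
= 4718725 / 246
= 19181.8089


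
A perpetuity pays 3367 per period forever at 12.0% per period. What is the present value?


PV = PMT / i
= 3367 / 0.12
= 28058.3333


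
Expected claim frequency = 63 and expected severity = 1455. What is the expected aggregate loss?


E[S] = E[N] * E[X]
= 63 * 1455
= 91665


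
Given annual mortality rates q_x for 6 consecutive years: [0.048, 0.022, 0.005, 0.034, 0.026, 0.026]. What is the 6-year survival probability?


p_k = 1 - q_k for each year
Survival = product of (1 - q_k)
= 0.952 * 0.978 * 0.995 * 0.966 * 0.974 * 0.974
= 0.849


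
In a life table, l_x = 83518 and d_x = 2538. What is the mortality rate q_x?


q_x = d_x / l_x
= 2538 / 83518
= 0.0304


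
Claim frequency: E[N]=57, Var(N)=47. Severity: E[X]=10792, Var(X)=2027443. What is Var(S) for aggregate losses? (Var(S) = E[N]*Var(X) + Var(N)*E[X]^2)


Var(S) = E[N]*Var(X) + Var(N)*E[X]^2
= 57*2027443 + 47*10792^2
= 115564251 + 5473961408
= 5.5895e+09


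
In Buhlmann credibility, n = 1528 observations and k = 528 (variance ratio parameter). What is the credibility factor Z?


Z = n / (n + k)
= 1528 / (1528 + 528)
= 1528 / 2056
= 0.7432


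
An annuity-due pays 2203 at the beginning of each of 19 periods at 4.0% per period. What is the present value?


PV_due = PMT * (1-(1+i)^(-n))/i * (1+i)
PV_immediate = 28934.0685
PV_due = 28934.0685 * 1.04
= 30091.4312


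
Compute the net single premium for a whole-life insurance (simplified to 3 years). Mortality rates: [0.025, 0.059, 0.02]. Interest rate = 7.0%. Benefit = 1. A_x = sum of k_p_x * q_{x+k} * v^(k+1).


v = 0.934579
Year 0: k_p_x=1.0, q=0.025, term=0.023364
Year 1: k_p_x=0.975, q=0.059, term=0.050245
Year 2: k_p_x=0.917475, q=0.02, term=0.014979
A_x = 0.0886


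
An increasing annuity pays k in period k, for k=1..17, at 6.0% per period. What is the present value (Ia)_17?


(Ia)_n = sum_{k=1}^{n} k * v^k, v = 1/(1+i)
v = 0.943396
Sum computed term by term:
(Ia)_17 = 79.8783


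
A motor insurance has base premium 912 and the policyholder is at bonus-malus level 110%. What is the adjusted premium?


adjusted = base * BM_level / 100
= 912 * 110 / 100
= 912 * 1.1
= 1003.2


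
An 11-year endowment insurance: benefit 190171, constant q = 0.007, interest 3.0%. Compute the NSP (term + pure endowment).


Term component = 11919.5579
Pure endowment = 11_p_x * v^11 * benefit = 0.925639 * 0.722421 * 190171 = 127167.6225
NSP = 139087.1804


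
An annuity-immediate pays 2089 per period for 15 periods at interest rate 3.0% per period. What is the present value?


PV = PMT * (1 - (1+i)^(-n)) / i
= 2089 * (1 - (1+0.03)^(-15)) / 0.03
= 2089 * (1 - 0.641862) / 0.03
= 2089 * 11.937935
= 24938.3464


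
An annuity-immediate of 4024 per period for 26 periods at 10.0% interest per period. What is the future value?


FV = PMT * ((1+i)^n - 1) / i
= 4024 * ((1.1)^26 - 1) / 0.1
= 4024 * (11.918177 - 1) / 0.1
= 439347.4239


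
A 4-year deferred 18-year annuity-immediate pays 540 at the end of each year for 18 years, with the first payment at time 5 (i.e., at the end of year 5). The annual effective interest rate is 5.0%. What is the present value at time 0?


PV at time 4 of the 18-year annuity-immediate:
a_n = 540 * (1-(1+0.05)^(-18))/0.05 = 6312.3769
Discount back 4 years to time 0:
PV = 6312.3769 * (1+0.05)^(-4)
= 6312.3769 * 0.822702
= 5193.2081


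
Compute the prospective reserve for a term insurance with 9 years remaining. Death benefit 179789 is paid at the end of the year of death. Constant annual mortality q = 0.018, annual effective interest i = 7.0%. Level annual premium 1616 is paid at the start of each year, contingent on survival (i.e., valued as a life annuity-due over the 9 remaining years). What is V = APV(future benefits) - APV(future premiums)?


v = 1/(1+i) = 0.934579
APV(future benefits) per unit = sum_{k=0}^{8} k_p_x * q * v^(k+1) = 0.110066
APV(future benefits) = 179789 * 0.110066 = 19788.5839
Life annuity-due factor ä_{x:9} = sum_{k=0}^{8} k_p_x * v^k = 6.542788
APV(future premiums) = 1616 * 6.542788 = 10573.146
V = 19788.5839 - 10573.146
= 9215.4379


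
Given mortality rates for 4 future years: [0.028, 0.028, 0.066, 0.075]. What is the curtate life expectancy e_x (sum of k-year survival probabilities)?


e_x = sum_{k=1}^{n} k_p_x
k_p_x values:
  1_p_x = 0.972
  2_p_x = 0.944784
  3_p_x = 0.882428
  4_p_x = 0.816246
e_x = 3.6155


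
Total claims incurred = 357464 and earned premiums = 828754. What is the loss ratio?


Loss ratio = claims / premiums
= 357464 / 828754
= 0.4313


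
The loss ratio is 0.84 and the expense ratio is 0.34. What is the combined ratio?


Combined ratio = loss ratio + expense ratio
= 0.84 + 0.34
= 1.18


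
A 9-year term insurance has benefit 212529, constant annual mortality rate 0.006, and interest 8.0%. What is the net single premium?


NSP = benefit * sum_{k=0}^{n-1} k_p_x * q * v^(k+1)
With constant q=0.006, v=0.925926
Sum = 0.036706
NSP = 212529 * 0.036706
= 7801.1757


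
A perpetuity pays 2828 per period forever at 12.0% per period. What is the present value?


PV = PMT / i
= 2828 / 0.12
= 23566.6667


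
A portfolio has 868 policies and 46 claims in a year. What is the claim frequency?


frequency = claims / policies
= 46 / 868
= 0.053


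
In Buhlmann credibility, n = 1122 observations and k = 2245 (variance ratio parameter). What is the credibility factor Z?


Z = n / (n + k)
= 1122 / (1122 + 2245)
= 1122 / 3367
= 0.3332


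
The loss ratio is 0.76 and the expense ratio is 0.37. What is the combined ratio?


Combined ratio = loss ratio + expense ratio
= 0.76 + 0.37
= 1.13


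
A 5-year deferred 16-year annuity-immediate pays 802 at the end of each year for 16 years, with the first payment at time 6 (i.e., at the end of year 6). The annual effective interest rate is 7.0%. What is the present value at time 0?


PV at time 5 of the 16-year annuity-immediate:
a_n = 802 * (1-(1+0.07)^(-16))/0.07 = 7576.2122
Discount back 5 years to time 0:
PV = 7576.2122 * (1+0.07)^(-5)
= 7576.2122 * 0.712986
= 5401.7346


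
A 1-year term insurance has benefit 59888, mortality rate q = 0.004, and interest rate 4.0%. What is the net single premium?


NSP = benefit * q * v
v = 1/(1+i) = 0.961538
NSP = 59888 * 0.004 * 0.961538
= 230.3385


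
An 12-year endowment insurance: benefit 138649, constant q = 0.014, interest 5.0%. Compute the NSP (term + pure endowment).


Term component = 16069.5781
Pure endowment = 12_p_x * v^12 * benefit = 0.844351 * 0.556837 * 138649 = 65188.0713
NSP = 81257.6495


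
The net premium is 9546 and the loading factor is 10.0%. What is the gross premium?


Gross = net * (1 + loading)
= 9546 * (1 + 0.1)
= 9546 * 1.1
= 10500.6


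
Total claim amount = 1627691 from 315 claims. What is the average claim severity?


severity = total / number
= 1627691 / 315
= 5167.273


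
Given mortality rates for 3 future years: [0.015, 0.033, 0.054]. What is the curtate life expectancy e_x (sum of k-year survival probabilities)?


e_x = sum_{k=1}^{n} k_p_x
k_p_x values:
  1_p_x = 0.985
  2_p_x = 0.952495
  3_p_x = 0.90106
e_x = 2.8386


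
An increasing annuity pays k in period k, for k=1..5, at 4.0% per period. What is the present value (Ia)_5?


(Ia)_n = sum_{k=1}^{n} k * v^k, v = 1/(1+i)
v = 0.961538
Sum computed term by term:
(Ia)_5 = 13.0065


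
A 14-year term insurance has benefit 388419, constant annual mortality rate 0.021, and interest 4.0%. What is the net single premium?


NSP = benefit * sum_{k=0}^{n-1} k_p_x * q * v^(k+1)
With constant q=0.021, v=0.961538
Sum = 0.196562
NSP = 388419 * 0.196562
= 76348.5434


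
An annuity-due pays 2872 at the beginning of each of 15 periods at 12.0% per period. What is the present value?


PV_due = PMT * (1-(1+i)^(-n))/i * (1+i)
PV_immediate = 19560.8028
PV_due = 19560.8028 * 1.12
= 21908.0992


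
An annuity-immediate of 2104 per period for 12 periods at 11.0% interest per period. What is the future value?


FV = PMT * ((1+i)^n - 1) / i
= 2104 * ((1.11)^12 - 1) / 0.11
= 2104 * (3.498451 - 1) / 0.11
= 47788.546


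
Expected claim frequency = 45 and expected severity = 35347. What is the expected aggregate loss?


E[S] = E[N] * E[X]
= 45 * 35347
= 1.5906e+06


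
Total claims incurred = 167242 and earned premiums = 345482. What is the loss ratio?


Loss ratio = claims / premiums
= 167242 / 345482
= 0.4841


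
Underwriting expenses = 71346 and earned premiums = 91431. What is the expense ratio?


Expense ratio = expenses / premiums
= 71346 / 91431
= 0.7803


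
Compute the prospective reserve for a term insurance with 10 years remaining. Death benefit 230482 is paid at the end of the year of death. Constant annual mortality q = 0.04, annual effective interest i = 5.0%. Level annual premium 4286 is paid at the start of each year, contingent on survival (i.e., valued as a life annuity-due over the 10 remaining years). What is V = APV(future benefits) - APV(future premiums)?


v = 1/(1+i) = 0.952381
APV(future benefits) per unit = sum_{k=0}^{9} k_p_x * q * v^(k+1) = 0.263045
APV(future benefits) = 230482 * 0.263045 = 60627.054
Life annuity-due factor ä_{x:10} = sum_{k=0}^{9} k_p_x * v^k = 6.904922
APV(future premiums) = 4286 * 6.904922 = 29594.4945
V = 60627.054 - 29594.4945
= 31032.5595


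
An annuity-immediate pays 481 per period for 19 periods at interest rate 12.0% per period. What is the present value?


PV = PMT * (1 - (1+i)^(-n)) / i
= 481 * (1 - (1+0.12)^(-19)) / 0.12
= 481 * (1 - 0.116107) / 0.12
= 481 * 7.365777
= 3542.9387


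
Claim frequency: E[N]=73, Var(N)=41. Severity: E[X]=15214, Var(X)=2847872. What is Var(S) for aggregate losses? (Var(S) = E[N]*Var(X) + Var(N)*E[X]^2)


Var(S) = E[N]*Var(X) + Var(N)*E[X]^2
= 73*2847872 + 41*15214^2
= 207894656 + 9490097636
= 9.6980e+09


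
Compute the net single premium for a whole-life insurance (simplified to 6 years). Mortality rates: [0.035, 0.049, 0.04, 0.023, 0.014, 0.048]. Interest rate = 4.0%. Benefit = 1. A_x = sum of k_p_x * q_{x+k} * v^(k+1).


v = 0.961538
Year 0: k_p_x=1.0, q=0.035, term=0.033654
Year 1: k_p_x=0.965, q=0.049, term=0.043718
Year 2: k_p_x=0.917715, q=0.04, term=0.032634
Year 3: k_p_x=0.881006, q=0.023, term=0.017321
Year 4: k_p_x=0.860743, q=0.014, term=0.009905
Year 5: k_p_x=0.848693, q=0.048, term=0.032195
A_x = 0.1694


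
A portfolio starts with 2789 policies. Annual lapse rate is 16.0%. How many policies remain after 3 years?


remaining = initial * (1 - lapse)^years
= 2789 * (1 - 0.16)^3
= 2789 * 0.592704
= 1653.0515


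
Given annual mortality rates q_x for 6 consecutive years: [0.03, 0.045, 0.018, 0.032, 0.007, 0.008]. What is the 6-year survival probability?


p_k = 1 - q_k for each year
Survival = product of (1 - q_k)
= 0.97 * 0.955 * 0.982 * 0.968 * 0.993 * 0.992
= 0.8674


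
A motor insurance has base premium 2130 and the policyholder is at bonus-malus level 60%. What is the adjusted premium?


adjusted = base * BM_level / 100
= 2130 * 60 / 100
= 2130 * 0.6
= 1278.0


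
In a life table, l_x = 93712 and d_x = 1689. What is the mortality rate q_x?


q_x = d_x / l_x
= 1689 / 93712
= 0.018


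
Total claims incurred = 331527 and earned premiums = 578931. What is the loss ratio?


Loss ratio = claims / premiums
= 331527 / 578931
= 0.5727


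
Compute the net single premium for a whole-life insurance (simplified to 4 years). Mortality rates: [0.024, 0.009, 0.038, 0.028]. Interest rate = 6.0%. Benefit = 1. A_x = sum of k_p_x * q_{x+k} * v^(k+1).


v = 0.943396
Year 0: k_p_x=1.0, q=0.024, term=0.022642
Year 1: k_p_x=0.976, q=0.009, term=0.007818
Year 2: k_p_x=0.967216, q=0.038, term=0.03086
Year 3: k_p_x=0.930462, q=0.028, term=0.020636
A_x = 0.082


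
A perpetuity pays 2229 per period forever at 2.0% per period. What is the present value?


PV = PMT / i
= 2229 / 0.02
= 111450.0


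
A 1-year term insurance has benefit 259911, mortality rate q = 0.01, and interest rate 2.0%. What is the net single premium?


NSP = benefit * q * v
v = 1/(1+i) = 0.980392
NSP = 259911 * 0.01 * 0.980392
= 2548.1471


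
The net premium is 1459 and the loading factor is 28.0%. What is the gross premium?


Gross = net * (1 + loading)
= 1459 * (1 + 0.28)
= 1459 * 1.28
= 1867.52


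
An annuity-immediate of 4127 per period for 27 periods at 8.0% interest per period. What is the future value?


FV = PMT * ((1+i)^n - 1) / i
= 4127 * ((1.08)^27 - 1) / 0.08
= 4127 * (7.988061 - 1) / 0.08
= 360496.621


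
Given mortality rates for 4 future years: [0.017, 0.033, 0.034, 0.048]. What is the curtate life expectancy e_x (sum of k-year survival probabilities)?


e_x = sum_{k=1}^{n} k_p_x
k_p_x values:
  1_p_x = 0.983
  2_p_x = 0.950561
  3_p_x = 0.918242
  4_p_x = 0.874166
e_x = 3.726


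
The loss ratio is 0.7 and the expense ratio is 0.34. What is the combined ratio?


Combined ratio = loss ratio + expense ratio
= 0.7 + 0.34
= 1.04


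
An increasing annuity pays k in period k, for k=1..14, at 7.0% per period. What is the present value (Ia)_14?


(Ia)_n = sum_{k=1}^{n} k * v^k, v = 1/(1+i)
v = 0.934579
Sum computed term by term:
(Ia)_14 = 56.1173


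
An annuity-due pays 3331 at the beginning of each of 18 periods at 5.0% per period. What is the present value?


PV_due = PMT * (1-(1+i)^(-n))/i * (1+i)
PV_immediate = 38938.014
PV_due = 38938.014 * 1.05
= 40884.9147


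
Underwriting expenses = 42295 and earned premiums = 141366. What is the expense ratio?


Expense ratio = expenses / premiums
= 42295 / 141366
= 0.2992


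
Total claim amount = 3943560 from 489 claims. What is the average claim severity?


severity = total / number
= 3943560 / 489
= 8064.5399


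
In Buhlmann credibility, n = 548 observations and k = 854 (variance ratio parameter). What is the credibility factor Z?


Z = n / (n + k)
= 548 / (548 + 854)
= 548 / 1402
= 0.3909


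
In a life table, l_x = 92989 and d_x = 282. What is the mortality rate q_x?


q_x = d_x / l_x
= 282 / 92989
= 0.003


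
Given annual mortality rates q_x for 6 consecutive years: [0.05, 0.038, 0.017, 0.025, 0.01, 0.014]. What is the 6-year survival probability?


p_k = 1 - q_k for each year
Survival = product of (1 - q_k)
= 0.95 * 0.962 * 0.983 * 0.975 * 0.99 * 0.986
= 0.855


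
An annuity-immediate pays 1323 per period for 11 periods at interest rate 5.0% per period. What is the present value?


PV = PMT * (1 - (1+i)^(-n)) / i
= 1323 * (1 - (1+0.05)^(-11)) / 0.05
= 1323 * (1 - 0.584679) / 0.05
= 1323 * 8.306414
= 10989.386


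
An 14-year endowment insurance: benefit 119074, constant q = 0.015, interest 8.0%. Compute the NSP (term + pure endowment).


Term component = 13620.8062
Pure endowment = 14_p_x * v^14 * benefit = 0.809296 * 0.340461 * 119074 = 32808.8942
NSP = 46429.7004


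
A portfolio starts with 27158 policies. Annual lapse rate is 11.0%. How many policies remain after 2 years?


remaining = initial * (1 - lapse)^years
= 27158 * (1 - 0.11)^2
= 27158 * 0.7921
= 21511.8518


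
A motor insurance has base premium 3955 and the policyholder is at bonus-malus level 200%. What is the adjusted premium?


adjusted = base * BM_level / 100
= 3955 * 200 / 100
= 3955 * 2.0
= 7910.0


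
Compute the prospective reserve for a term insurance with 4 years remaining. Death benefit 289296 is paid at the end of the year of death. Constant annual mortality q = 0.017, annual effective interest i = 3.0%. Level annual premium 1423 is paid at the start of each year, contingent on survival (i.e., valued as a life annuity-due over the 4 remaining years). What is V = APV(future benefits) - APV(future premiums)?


v = 1/(1+i) = 0.970874
APV(future benefits) per unit = sum_{k=0}^{3} k_p_x * q * v^(k+1) = 0.061637
APV(future benefits) = 289296 * 0.061637 = 17831.1957
Life annuity-due factor ä_{x:4} = sum_{k=0}^{3} k_p_x * v^k = 3.734447
APV(future premiums) = 1423 * 3.734447 = 5314.1186
V = 17831.1957 - 5314.1186
= 12517.0771


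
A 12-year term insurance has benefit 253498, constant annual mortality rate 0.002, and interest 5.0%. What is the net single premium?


NSP = benefit * sum_{k=0}^{n-1} k_p_x * q * v^(k+1)
With constant q=0.002, v=0.952381
Sum = 0.017553
NSP = 253498 * 0.017553
= 4449.6762


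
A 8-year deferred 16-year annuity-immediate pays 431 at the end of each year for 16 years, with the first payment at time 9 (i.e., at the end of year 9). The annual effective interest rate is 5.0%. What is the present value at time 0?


PV at time 8 of the 16-year annuity-immediate:
a_n = 431 * (1-(1+0.05)^(-16))/0.05 = 4671.0787
Discount back 8 years to time 0:
PV = 4671.0787 * (1+0.05)^(-8)
= 4671.0787 * 0.676839
= 3161.5699
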